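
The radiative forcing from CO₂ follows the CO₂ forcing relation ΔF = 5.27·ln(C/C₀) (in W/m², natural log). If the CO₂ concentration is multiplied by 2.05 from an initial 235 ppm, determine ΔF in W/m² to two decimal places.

ΔF = 3.78 W/m²

Because the forcing depends only on the ratio C/C₀, the initial concentration does not enter.
ΔF = 5.27 × ln(2.05) = 5.27 × 0.71784 = 3.7830 W/m².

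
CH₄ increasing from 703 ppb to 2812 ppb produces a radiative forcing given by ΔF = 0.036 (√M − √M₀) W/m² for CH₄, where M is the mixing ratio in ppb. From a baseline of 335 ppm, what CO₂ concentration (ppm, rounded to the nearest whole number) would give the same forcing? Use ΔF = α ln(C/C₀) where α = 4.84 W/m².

CH₄ forcing: 0.036 × (√2812 − √703) = 0.036 × (53.0283 − 26.5141) = 0.036 × 26.5142 = 0.95451 W/m².
Set 4.84 ln(C/335) = 0.95451: ln(C/335) = 0.95451/4.84 = 0.19721, so C = 335 × e^0.19721 = 335 × 1.21800 = 408.03 ppm.

C ≈ 408 ppm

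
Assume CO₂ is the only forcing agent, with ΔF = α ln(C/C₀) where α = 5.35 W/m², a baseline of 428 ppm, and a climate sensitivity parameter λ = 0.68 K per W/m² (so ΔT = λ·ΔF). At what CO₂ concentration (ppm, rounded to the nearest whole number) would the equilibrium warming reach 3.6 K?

Required forcing: ΔF = ΔT/λ = 3.6/0.68 = 5.2941 W/m².
Then ln(C/428) = ΔF/5.35 = 5.2941/5.35 = 0.98955.
So C = 428 × e^0.98955 = 428 × 2.69002 = 1151.33 ppm.

C ≈ 1151 ppm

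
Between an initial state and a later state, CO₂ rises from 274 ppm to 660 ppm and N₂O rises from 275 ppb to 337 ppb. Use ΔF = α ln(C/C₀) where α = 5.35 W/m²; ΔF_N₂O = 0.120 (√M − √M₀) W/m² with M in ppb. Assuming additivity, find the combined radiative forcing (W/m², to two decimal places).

ΔF = 4.92 W/m²

CO₂: 5.35 × ln(660/274) = 5.35 × ln(2.40876) = 5.35 × 0.87911 = 4.7032 W/m².
N₂O: 0.120 × (√337 − √275) = 0.120 × (18.3576 − 16.5831) = 0.120 × 1.7745 = 0.2129 W/m².
Total ΔF = 4.7032 + 0.2129 = 4.9161 W/m².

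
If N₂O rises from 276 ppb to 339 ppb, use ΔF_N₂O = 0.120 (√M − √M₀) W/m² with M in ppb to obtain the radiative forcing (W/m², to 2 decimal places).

ΔF = 0.22 W/m²

N₂O: 0.120 × (√339 − √276) = 0.120 × (18.4120 − 16.6132) = 0.120 × 1.7988 = 0.2159 W/m².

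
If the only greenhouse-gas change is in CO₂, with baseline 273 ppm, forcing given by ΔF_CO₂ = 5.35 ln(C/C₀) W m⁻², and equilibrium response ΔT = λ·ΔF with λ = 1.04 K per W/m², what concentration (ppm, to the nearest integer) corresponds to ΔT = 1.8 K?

Required forcing: ΔF = ΔT/λ = 1.8/1.04 = 1.7308 W/m².
Then ln(C/273) = ΔF/5.35 = 1.7308/5.35 = 0.32351.
So C = 273 × e^0.32351 = 273 × 1.38197 = 377.28 ppm.

C ≈ 377 ppm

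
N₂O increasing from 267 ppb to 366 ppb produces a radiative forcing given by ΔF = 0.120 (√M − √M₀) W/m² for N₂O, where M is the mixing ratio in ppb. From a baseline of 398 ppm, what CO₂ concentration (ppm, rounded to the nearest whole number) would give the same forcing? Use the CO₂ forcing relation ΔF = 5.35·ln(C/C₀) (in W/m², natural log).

N₂O forcing: 0.120 × (√366 − √267) = 0.120 × (19.1311 − 16.3401) = 0.120 × 2.7910 = 0.33492 W/m².
Set 5.35 ln(C/398) = 0.33492: ln(C/398) = 0.33492/5.35 = 0.06260, so C = 398 × e^0.06260 = 398 × 1.06460 = 423.71 ppm.

C ≈ 424 ppm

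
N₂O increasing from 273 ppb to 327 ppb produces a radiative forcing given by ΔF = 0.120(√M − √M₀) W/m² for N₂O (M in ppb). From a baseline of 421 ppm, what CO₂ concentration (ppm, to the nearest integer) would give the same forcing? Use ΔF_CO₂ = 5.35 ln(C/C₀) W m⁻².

N₂O forcing: 0.120 × (√327 − √273) = 0.120 × (18.0831 − 16.5227) = 0.120 × 1.5604 = 0.18725 W/m².
Set 5.35 ln(C/421) = 0.18725: ln(C/421) = 0.18725/5.35 = 0.03500, so C = 421 × e^0.03500 = 421 × 1.03562 = 436.00 ppm.

C ≈ 436 ppm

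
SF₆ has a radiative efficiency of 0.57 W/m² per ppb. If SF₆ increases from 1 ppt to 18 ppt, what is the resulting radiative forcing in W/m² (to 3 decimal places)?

ΔF = 0.010 W/m²

SF₆: Δ = 18 − 1 = 17 ppt = 0.017 ppb; ΔF = 0.57 × 0.017 = 0.0097 W/m².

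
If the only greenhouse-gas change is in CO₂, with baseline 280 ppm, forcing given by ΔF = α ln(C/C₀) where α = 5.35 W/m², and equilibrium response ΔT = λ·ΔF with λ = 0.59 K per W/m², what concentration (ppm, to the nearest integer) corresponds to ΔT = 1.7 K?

C ≈ 480 ppm

Required forcing: ΔF = ΔT/λ = 1.7/0.59 = 2.8814 W/m².
Then ln(C/280) = ΔF/5.35 = 2.8814/5.35 = 0.53858.
So C = 280 × e^0.53858 = 280 × 1.71357 = 479.80 ppm.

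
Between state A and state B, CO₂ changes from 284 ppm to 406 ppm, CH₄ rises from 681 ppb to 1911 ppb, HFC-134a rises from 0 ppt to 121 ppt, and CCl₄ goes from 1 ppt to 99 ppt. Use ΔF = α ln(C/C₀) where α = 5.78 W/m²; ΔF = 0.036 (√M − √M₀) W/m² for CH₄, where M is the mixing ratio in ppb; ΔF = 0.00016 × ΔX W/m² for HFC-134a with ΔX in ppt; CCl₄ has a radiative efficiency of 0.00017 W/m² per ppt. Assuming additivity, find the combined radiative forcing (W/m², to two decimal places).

ΔF = 2.74 W/m²

CO₂: 5.78 × ln(406/284) = 5.78 × ln(1.42958) = 5.78 × 0.35738 = 2.0657 W/m².
CH₄: 0.036 × (√1911 − √681) = 0.036 × (43.7150 − 26.0960) = 0.036 × 17.6190 = 0.6343 W/m².
HFC-134a: ΔF = 0.00016 × (121 − 0) = 0.00016 × 121 = 0.0194 W/m².
CCl₄: ΔF = 0.00017 × (99 − 1) = 0.00017 × 98 = 0.0167 W/m².
Total ΔF = 2.0657 + 0.6343 + 0.0194 + 0.0167 = 2.7361 W/m².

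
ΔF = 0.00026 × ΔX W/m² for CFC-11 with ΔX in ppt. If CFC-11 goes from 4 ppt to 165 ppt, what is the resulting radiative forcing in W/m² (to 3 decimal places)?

ΔF = 0.042 W/m²

CFC-11: ΔF = 0.00026 × (165 − 4) = 0.00026 × 161 = 0.0419 W/m².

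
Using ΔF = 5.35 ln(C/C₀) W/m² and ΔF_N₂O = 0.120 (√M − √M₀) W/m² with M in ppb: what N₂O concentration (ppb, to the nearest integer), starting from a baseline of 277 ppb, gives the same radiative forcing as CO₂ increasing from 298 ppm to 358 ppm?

M ≈ 616 ppb

CO₂ forcing: 5.35 × ln(358/298) = 5.35 × 0.183439 = 0.98140 W/m².
Set 0.120(√M − √277) = 0.98140: √M = 0.98140/0.120 + √277 = 8.1783 + 16.6433 = 24.8216.
M = (24.8216)² = 616.11 ppb.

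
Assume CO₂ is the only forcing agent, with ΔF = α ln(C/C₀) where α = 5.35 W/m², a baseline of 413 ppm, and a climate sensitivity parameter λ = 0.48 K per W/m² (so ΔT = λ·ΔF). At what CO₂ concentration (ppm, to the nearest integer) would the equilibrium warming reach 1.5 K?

C ≈ 741 ppm

Required forcing: ΔF = ΔT/λ = 1.5/0.48 = 3.1250 W/m².
Then ln(C/413) = ΔF/5.35 = 3.1250/5.35 = 0.58411.
So C = 413 × e^0.58411 = 413 × 1.79339 = 740.67 ppm.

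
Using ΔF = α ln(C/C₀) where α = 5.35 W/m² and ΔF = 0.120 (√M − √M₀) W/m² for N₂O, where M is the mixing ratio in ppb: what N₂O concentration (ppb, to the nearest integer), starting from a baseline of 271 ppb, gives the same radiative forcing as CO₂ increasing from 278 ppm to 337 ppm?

CO₂ forcing: 5.35 × ln(337/278) = 5.35 × 0.192462 = 1.02967 W/m².
Set 0.120(√M − √271) = 1.02967: √M = 1.02967/0.120 + √271 = 8.5806 + 16.4621 = 25.0427.
M = (25.0427)² = 627.14 ppb.

M ≈ 627 ppb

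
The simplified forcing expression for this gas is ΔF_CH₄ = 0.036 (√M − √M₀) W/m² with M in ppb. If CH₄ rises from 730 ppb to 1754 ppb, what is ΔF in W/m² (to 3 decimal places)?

ΔF = 0.535 W/m²

CH₄: 0.036 × (√1754 − √730) = 0.036 × (41.8808 − 27.0185) = 0.036 × 14.8623 = 0.5350 W/m².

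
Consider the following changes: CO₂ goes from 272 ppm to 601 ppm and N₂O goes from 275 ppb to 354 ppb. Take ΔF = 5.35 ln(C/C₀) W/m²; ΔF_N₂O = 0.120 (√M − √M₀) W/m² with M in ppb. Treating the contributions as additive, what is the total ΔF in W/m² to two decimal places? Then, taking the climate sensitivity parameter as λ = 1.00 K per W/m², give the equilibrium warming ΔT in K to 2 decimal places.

ΔF = 4.51 W/m²; ΔT = 4.51 K

CO₂: 5.35 × ln(601/272) = 5.35 × ln(2.20956) = 5.35 × 0.79279 = 4.2414 W/m².
N₂O: 0.120 × (√354 − √275) = 0.120 × (18.8149 − 16.5831) = 0.120 × 2.2318 = 0.2678 W/m².
Total ΔF = 4.2414 + 0.2678 = 4.5092 W/m².
ΔT = λ ΔF = 1.00 × 4.51 = 4.5100 K.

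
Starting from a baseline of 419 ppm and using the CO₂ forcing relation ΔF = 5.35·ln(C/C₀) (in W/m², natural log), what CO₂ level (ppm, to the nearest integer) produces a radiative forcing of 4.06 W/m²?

C ≈ 895 ppm

Set 5.35 ln(C/419) = 4.06, so ln(C/419) = 4.06/5.35 = 0.75888.
Then C/419 = e^0.75888 = 2.13588, giving C = 419 × 2.13588 = 894.93 ppm.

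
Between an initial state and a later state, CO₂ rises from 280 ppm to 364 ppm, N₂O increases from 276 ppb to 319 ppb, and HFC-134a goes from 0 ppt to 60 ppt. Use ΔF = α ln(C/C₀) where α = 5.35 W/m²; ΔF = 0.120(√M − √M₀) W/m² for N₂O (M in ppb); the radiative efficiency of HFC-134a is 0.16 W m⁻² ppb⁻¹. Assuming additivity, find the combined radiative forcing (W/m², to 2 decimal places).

ΔF = 1.56 W/m²

CO₂: 5.35 × ln(364/280) = 5.35 × ln(1.30000) = 5.35 × 0.26236 = 1.4036 W/m².
N₂O: 0.120 × (√319 − √276) = 0.120 × (17.8606 − 16.6132) = 0.120 × 1.2474 = 0.1497 W/m².
HFC-134a: Δ = 60 − 0 = 60 ppt = 0.060 ppb; ΔF = 0.16 × 0.060 = 0.0096 W/m².
Total ΔF = 1.4036 + 0.1497 + 0.0096 = 1.5629 W/m².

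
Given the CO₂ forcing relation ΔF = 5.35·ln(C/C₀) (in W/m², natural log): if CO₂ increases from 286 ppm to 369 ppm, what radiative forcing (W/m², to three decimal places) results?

CO₂: 5.35 × ln(369/286) = 5.35 × ln(1.29021) = 5.35 × 0.25480 = 1.3632 W/m².

ΔF = 1.363 W/m²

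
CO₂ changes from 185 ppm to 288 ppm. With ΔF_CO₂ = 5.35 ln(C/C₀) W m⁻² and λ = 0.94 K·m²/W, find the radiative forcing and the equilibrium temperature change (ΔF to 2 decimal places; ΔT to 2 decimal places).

CO₂: 5.35 × ln(288/185) = 5.35 × ln(1.55676) = 5.35 × 0.44261 = 2.3680 W/m².
ΔT = λ ΔF = 0.94 × 2.37 = 2.2278 K.

ΔF = 2.37 W/m²; ΔT = 2.23 K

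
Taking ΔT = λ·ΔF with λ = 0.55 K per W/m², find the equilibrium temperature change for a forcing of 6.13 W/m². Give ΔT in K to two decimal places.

ΔT = λ ΔF = 0.55 × 6.13 = 3.3715 K.

ΔT = 3.37 K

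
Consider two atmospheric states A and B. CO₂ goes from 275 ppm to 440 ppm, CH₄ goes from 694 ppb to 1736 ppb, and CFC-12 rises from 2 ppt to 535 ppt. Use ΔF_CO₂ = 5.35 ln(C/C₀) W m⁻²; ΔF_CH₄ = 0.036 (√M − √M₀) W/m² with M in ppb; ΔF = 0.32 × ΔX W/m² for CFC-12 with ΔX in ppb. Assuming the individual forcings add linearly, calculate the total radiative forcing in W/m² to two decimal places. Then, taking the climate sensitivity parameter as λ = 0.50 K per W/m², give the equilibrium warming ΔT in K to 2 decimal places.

CO₂: 5.35 × ln(440/275) = 5.35 × ln(1.60000) = 5.35 × 0.47000 = 2.5145 W/m².
CH₄: 0.036 × (√1736 − √694) = 0.036 × (41.6653 − 26.3439) = 0.036 × 15.3214 = 0.5516 W/m².
CFC-12: Δ = 535 − 2 = 533 ppt = 0.533 ppb; ΔF = 0.32 × 0.533 = 0.1706 W/m².
Total ΔF = 2.5145 + 0.5516 + 0.1706 = 3.2367 W/m².
ΔT = λ ΔF = 0.50 × 3.24 = 1.6200 K.

ΔF = 3.24 W/m²; ΔT = 1.62 K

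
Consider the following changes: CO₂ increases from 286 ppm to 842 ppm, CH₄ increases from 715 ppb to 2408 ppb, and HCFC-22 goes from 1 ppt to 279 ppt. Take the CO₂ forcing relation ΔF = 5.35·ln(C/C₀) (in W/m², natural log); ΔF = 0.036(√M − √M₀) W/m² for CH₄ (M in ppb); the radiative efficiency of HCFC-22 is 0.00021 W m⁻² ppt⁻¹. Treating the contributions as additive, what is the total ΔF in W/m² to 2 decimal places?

ΔF = 6.64 W/m²

CO₂: 5.35 × ln(842/286) = 5.35 × ln(2.94406) = 5.35 × 1.07979 = 5.7769 W/m².
CH₄: 0.036 × (√2408 − √715) = 0.036 × (49.0714 − 26.7395) = 0.036 × 22.3319 = 0.8039 W/m².
HCFC-22: ΔF = 0.00021 × (279 − 1) = 0.00021 × 278 = 0.0584 W/m².
Total ΔF = 5.7769 + 0.8039 + 0.0584 = 6.6392 W/m².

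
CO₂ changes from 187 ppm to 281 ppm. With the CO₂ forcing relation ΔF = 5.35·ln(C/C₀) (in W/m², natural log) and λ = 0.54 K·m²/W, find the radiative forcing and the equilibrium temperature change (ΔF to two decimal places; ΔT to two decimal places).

ΔF = 2.18 W/m²; ΔT = 1.18 K

CO₂: 5.35 × ln(281/187) = 5.35 × ln(1.50267) = 5.35 × 0.40724 = 2.1787 W/m².
ΔT = λ ΔF = 0.54 × 2.18 = 1.1772 K.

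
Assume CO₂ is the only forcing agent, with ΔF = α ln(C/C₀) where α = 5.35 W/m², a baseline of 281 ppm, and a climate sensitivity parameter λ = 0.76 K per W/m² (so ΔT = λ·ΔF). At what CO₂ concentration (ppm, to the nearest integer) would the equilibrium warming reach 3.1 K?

C ≈ 602 ppm

Required forcing: ΔF = ΔT/λ = 3.1/0.76 = 4.0789 W/m².
Then ln(C/281) = ΔF/5.35 = 4.0789/5.35 = 0.76241.
So C = 281 × e^0.76241 = 281 × 2.14344 = 602.31 ppm.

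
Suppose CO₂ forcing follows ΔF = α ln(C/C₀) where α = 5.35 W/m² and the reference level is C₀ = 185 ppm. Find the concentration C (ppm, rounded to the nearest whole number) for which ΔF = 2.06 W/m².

C ≈ 272 ppm

Set 5.35 ln(C/185) = 2.06, so ln(C/185) = 2.06/5.35 = 0.38505.
Then C/185 = e^0.38505 = 1.46969, giving C = 185 × 1.46969 = 271.89 ppm.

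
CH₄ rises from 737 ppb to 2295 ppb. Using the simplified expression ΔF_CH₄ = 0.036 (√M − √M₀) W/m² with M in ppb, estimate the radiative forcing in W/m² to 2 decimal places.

ΔF = 0.75 W/m²

CH₄: 0.036 × (√2295 − √737) = 0.036 × (47.9062 − 27.1477) = 0.036 × 20.7585 = 0.7473 W/m².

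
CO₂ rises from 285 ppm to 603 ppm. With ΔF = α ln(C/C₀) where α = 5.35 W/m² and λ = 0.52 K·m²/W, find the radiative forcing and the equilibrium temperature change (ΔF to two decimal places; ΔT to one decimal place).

ΔF = 4.01 W/m²; ΔT = 2.1 K

CO₂: 5.35 × ln(603/285) = 5.35 × ln(2.11579) = 5.35 × 0.74943 = 4.0095 W/m².
ΔT = λ ΔF = 0.52 × 4.01 = 2.0852 K.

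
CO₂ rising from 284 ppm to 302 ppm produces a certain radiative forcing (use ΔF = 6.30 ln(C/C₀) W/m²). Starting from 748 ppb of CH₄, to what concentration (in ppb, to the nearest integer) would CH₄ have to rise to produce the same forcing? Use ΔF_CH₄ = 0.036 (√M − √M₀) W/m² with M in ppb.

M ≈ 1452 ppb

CO₂ forcing: 6.30 × ln(302/284) = 6.30 × 0.061453 = 0.38715 W/m².
Set 0.036(√M − √748) = 0.38715: √M = 0.38715/0.036 + √748 = 10.7542 + 27.3496 = 38.1038.
M = (38.1038)² = 1451.90 ppb.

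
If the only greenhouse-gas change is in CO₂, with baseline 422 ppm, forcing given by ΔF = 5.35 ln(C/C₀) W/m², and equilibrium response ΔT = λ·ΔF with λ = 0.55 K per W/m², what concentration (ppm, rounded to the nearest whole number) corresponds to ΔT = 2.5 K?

Required forcing: ΔF = ΔT/λ = 2.5/0.55 = 4.5455 W/m².
Then ln(C/422) = ΔF/5.35 = 4.5455/5.35 = 0.84963.
So C = 422 × e^0.84963 = 422 × 2.33878 = 986.97 ppm.

C ≈ 987 ppm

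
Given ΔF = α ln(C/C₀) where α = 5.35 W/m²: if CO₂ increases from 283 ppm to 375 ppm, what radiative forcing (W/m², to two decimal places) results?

CO₂: 5.35 × ln(375/283) = 5.35 × ln(1.32509) = 5.35 × 0.28148 = 1.5059 W/m².

ΔF = 1.51 W/m²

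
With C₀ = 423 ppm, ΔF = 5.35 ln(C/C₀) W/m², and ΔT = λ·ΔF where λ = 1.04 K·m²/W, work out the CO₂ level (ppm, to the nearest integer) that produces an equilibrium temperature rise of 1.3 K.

C ≈ 534 ppm

Required forcing: ΔF = ΔT/λ = 1.3/1.04 = 1.2500 W/m².
Then ln(C/423) = ΔF/5.35 = 1.2500/5.35 = 0.23364.
So C = 423 × e^0.23364 = 423 × 1.26319 = 534.33 ppm.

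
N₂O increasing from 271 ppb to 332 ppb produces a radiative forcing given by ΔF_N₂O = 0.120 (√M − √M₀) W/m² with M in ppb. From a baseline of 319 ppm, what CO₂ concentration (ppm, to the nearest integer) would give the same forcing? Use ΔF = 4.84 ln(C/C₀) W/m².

N₂O forcing: 0.120 × (√332 − √271) = 0.120 × (18.2209 − 16.4621) = 0.120 × 1.7588 = 0.21106 W/m².
Set 4.84 ln(C/319) = 0.21106: ln(C/319) = 0.21106/4.84 = 0.04361, so C = 319 × e^0.04361 = 319 × 1.04457 = 333.22 ppm.

C ≈ 333 ppm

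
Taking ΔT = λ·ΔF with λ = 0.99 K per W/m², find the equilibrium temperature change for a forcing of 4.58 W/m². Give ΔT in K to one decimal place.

ΔT = 4.5 K

ΔT = λ ΔF = 0.99 × 4.58 = 4.5342 K.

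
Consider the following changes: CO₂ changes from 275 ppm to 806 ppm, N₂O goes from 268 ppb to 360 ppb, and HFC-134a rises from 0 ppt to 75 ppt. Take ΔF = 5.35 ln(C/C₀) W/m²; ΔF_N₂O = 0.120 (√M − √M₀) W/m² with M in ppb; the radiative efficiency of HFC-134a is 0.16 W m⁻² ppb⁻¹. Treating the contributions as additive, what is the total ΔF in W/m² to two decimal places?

ΔF = 6.08 W/m²

CO₂: 5.35 × ln(806/275) = 5.35 × ln(2.93091) = 5.35 × 1.07531 = 5.7529 W/m².
N₂O: 0.120 × (√360 − √268) = 0.120 × (18.9737 − 16.3707) = 0.120 × 2.6030 = 0.3124 W/m².
HFC-134a: Δ = 75 − 0 = 75 ppt = 0.075 ppb; ΔF = 0.16 × 0.075 = 0.0120 W/m².
Total ΔF = 5.7529 + 0.3124 + 0.0120 = 6.0773 W/m².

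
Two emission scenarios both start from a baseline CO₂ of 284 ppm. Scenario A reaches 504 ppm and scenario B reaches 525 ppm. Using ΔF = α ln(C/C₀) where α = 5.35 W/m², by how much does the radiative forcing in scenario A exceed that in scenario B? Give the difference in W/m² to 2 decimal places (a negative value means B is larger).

ΔF_A − ΔF_B = -0.22 W/m²

ΔF_A = 5.35 ln(504/284) = 5.35 × 0.57360 = 3.0688 W/m².
ΔF_B = 5.35 ln(525/284) = 5.35 × 0.61442 = 3.2871 W/m².
Difference: 3.0688 − 3.2871 = -0.2183 W/m².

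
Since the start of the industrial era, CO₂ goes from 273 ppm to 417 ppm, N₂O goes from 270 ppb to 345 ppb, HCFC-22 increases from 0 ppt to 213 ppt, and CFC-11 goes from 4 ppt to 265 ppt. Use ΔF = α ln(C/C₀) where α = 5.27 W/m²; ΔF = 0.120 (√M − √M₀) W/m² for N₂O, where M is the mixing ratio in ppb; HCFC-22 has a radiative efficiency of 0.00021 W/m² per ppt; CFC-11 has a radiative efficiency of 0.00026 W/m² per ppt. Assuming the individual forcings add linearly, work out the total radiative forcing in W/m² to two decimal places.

ΔF = 2.60 W/m²

CO₂: 5.27 × ln(417/273) = 5.27 × ln(1.52747) = 5.27 × 0.42361 = 2.2324 W/m².
N₂O: 0.120 × (√345 − √270) = 0.120 × (18.5742 − 16.4317) = 0.120 × 2.1425 = 0.2571 W/m².
HCFC-22: ΔF = 0.00021 × (213 − 0) = 0.00021 × 213 = 0.0447 W/m².
CFC-11: ΔF = 0.00026 × (265 − 4) = 0.00026 × 261 = 0.0679 W/m².
Total ΔF = 2.2324 + 0.2571 + 0.0447 + 0.0679 = 2.6021 W/m².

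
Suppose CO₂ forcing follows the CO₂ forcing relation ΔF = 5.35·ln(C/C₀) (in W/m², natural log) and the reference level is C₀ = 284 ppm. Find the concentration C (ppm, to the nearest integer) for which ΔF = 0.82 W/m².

C ≈ 331 ppm

Set 5.35 ln(C/284) = 0.82, so ln(C/284) = 0.82/5.35 = 0.15327.
Then C/284 = e^0.15327 = 1.16564, giving C = 284 × 1.16564 = 331.04 ppm.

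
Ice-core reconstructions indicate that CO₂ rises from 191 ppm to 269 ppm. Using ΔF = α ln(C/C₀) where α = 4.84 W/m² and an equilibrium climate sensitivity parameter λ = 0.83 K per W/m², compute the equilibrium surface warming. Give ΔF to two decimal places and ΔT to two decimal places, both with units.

ΔF = 1.66 W/m²; ΔT = 1.38 K

CO₂: 4.84 × ln(269/191) = 4.84 × ln(1.40838) = 4.84 × 0.34244 = 1.6574 W/m².
ΔT = λ ΔF = 0.83 × 1.66 = 1.3778 K.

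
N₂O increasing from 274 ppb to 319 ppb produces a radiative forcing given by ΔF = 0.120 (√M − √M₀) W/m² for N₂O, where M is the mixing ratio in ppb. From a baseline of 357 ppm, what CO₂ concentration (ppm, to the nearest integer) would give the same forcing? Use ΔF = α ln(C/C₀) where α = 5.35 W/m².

N₂O forcing: 0.120 × (√319 − √274) = 0.120 × (17.8606 − 16.5529) = 0.120 × 1.3077 = 0.15692 W/m².
Set 5.35 ln(C/357) = 0.15692: ln(C/357) = 0.15692/5.35 = 0.02933, so C = 357 × e^0.02933 = 357 × 1.02976 = 367.62 ppm.

C ≈ 368 ppm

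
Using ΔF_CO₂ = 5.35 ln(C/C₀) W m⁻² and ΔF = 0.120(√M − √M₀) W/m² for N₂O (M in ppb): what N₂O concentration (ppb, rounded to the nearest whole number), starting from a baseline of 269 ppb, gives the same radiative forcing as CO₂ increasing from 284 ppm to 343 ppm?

CO₂ forcing: 5.35 × ln(343/284) = 5.35 × 0.188756 = 1.00984 W/m².
Set 0.120(√M − √269) = 1.00984: √M = 1.00984/0.120 + √269 = 8.4153 + 16.4012 = 24.8165.
M = (24.8165)² = 615.86 ppb.

M ≈ 616 ppb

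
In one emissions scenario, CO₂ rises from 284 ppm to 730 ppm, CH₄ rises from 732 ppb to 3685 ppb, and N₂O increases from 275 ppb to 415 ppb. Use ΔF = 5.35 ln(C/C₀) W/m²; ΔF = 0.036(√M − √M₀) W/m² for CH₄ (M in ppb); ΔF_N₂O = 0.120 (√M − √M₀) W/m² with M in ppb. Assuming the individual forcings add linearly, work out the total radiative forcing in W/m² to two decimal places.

CO₂: 5.35 × ln(730/284) = 5.35 × ln(2.57042) = 5.35 × 0.94407 = 5.0508 W/m².
CH₄: 0.036 × (√3685 − √732) = 0.036 × (60.7042 − 27.0555) = 0.036 × 33.6487 = 1.2114 W/m².
N₂O: 0.120 × (√415 − √275) = 0.120 × (20.3715 − 16.5831) = 0.120 × 3.7884 = 0.4546 W/m².
Total ΔF = 5.0508 + 1.2114 + 0.4546 = 6.7168 W/m².

ΔF = 6.72 W/m²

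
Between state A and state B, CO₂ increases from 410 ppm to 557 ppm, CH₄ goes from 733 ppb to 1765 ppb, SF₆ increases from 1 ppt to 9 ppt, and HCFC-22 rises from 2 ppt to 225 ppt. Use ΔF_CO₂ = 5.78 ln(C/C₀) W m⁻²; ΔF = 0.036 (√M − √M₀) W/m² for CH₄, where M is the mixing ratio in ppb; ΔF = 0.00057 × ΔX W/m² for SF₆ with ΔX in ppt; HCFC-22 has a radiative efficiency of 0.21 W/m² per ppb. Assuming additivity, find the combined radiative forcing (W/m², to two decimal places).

CO₂: 5.78 × ln(557/410) = 5.78 × ln(1.35854) = 5.78 × 0.30641 = 1.7710 W/m².
CH₄: 0.036 × (√1765 − √733) = 0.036 × (42.0119 − 27.0740) = 0.036 × 14.9379 = 0.5378 W/m².
SF₆: ΔF = 0.00057 × (9 − 1) = 0.00057 × 8 = 0.0046 W/m².
HCFC-22: Δ = 225 − 2 = 223 ppt = 0.223 ppb; ΔF = 0.21 × 0.223 = 0.0468 W/m².
Total ΔF = 1.7710 + 0.5378 + 0.0046 + 0.0468 = 2.3602 W/m².

ΔF = 2.36 W/m²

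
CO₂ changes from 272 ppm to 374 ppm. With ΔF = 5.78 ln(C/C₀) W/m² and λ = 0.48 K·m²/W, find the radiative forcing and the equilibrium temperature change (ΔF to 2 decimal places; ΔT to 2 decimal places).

ΔF = 1.84 W/m²; ΔT = 0.88 K

CO₂: 5.78 × ln(374/272) = 5.78 × ln(1.37500) = 5.78 × 0.31845 = 1.8406 W/m².
ΔT = λ ΔF = 0.48 × 1.84 = 0.8832 K.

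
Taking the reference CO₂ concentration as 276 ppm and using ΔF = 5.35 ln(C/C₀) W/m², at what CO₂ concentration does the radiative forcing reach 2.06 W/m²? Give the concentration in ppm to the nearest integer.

Set 5.35 ln(C/276) = 2.06, so ln(C/276) = 2.06/5.35 = 0.38505.
Then C/276 = e^0.38505 = 1.46969, giving C = 276 × 1.46969 = 405.63 ppm.

C ≈ 406 ppm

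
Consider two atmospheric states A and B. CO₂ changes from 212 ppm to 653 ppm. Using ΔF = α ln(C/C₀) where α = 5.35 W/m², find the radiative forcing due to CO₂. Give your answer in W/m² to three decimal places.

ΔF = 6.019 W/m²

CO₂ absorption bands are partially saturated, so forcing scales with the logarithm of the concentration ratio.
CO₂: 5.35 × ln(653/212) = 5.35 × ln(3.08019) = 5.35 × 1.12499 = 6.0187 W/m².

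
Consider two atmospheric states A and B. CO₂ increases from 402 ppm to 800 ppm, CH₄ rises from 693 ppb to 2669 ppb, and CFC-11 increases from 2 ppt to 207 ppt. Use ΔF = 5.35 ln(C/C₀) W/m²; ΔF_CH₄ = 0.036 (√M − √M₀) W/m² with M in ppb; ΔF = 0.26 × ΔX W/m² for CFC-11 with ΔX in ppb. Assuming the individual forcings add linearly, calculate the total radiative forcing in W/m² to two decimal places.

ΔF = 4.65 W/m²

CO₂: 5.35 × ln(800/402) = 5.35 × ln(1.99005) = 5.35 × 0.68816 = 3.6817 W/m².
CH₄: 0.036 × (√2669 − √693) = 0.036 × (51.6624 − 26.3249) = 0.036 × 25.3375 = 0.9122 W/m².
CFC-11: Δ = 207 − 2 = 205 ppt = 0.205 ppb; ΔF = 0.26 × 0.205 = 0.0533 W/m².
Total ΔF = 3.6817 + 0.9122 + 0.0533 = 4.6472 W/m².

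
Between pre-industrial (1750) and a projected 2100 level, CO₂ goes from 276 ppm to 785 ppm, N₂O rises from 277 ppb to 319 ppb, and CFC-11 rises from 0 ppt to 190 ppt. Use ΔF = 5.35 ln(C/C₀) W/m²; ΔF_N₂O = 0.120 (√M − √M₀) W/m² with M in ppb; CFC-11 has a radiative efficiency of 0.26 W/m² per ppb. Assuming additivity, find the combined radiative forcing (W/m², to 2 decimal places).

ΔF = 5.79 W/m²

CO₂: 5.35 × ln(785/276) = 5.35 × ln(2.84420) = 5.35 × 1.04528 = 5.5922 W/m².
N₂O: 0.120 × (√319 − √277) = 0.120 × (17.8606 − 16.6433) = 0.120 × 1.2173 = 0.1461 W/m².
CFC-11: Δ = 190 − 0 = 190 ppt = 0.190 ppb; ΔF = 0.26 × 0.190 = 0.0494 W/m².
Total ΔF = 5.5922 + 0.1461 + 0.0494 = 5.7877 W/m².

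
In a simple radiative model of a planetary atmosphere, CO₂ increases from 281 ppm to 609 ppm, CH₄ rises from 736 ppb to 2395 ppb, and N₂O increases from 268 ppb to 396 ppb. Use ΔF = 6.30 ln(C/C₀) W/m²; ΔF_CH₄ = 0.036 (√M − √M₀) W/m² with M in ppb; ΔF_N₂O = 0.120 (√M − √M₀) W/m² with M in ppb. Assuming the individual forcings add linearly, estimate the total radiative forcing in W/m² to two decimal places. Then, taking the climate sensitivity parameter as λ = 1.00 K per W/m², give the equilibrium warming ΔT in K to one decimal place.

CO₂: 6.30 × ln(609/281) = 6.30 × ln(2.16726) = 6.30 × 0.77346 = 4.8728 W/m².
CH₄: 0.036 × (√2395 − √736) = 0.036 × (48.9387 − 27.1293) = 0.036 × 21.8094 = 0.7851 W/m².
N₂O: 0.120 × (√396 − √268) = 0.120 × (19.8997 − 16.3707) = 0.120 × 3.5290 = 0.4235 W/m².
Total ΔF = 4.8728 + 0.7851 + 0.4235 = 6.0814 W/m².
ΔT = λ ΔF = 1.00 × 6.08 = 6.0800 K.

ΔF = 6.08 W/m²; ΔT = 6.1 K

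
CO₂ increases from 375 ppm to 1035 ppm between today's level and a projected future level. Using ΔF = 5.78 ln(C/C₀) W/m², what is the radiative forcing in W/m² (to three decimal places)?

CO₂ absorption bands are partially saturated, so forcing scales with the logarithm of the concentration ratio.
CO₂: 5.78 × ln(1035/375) = 5.78 × ln(2.76000) = 5.78 × 1.01523 = 5.8680 W/m².

ΔF = 5.868 W/m²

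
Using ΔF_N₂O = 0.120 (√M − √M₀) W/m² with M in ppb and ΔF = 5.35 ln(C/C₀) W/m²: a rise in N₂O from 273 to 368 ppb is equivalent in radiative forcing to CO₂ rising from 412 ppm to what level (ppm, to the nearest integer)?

C ≈ 437 ppm

N₂O forcing: 0.120 × (√368 − √273) = 0.120 × (19.1833 − 16.5227) = 0.120 × 2.6606 = 0.31927 W/m².
Set 5.35 ln(C/412) = 0.31927: ln(C/412) = 0.31927/5.35 = 0.05968, so C = 412 × e^0.05968 = 412 × 1.06150 = 437.34 ppm.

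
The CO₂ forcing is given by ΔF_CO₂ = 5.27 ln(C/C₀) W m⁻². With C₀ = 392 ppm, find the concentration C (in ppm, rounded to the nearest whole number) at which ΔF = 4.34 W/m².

Set 5.27 ln(C/392) = 4.34, so ln(C/392) = 4.34/5.27 = 0.82353.
Then C/392 = e^0.82353 = 2.27853, giving C = 392 × 2.27853 = 893.18 ppm.

C ≈ 893 ppm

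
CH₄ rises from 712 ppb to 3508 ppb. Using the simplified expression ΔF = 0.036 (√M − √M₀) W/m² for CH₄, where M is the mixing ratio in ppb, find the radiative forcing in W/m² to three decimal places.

ΔF = 1.172 W/m²

CH₄: 0.036 × (√3508 − √712) = 0.036 × (59.2284 − 26.6833) = 0.036 × 32.5451 = 1.1716 W/m².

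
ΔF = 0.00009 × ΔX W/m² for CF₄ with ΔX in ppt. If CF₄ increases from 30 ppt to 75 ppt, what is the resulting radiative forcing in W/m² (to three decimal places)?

CF₄: ΔF = 0.00009 × (75 − 30) = 0.00009 × 45 = 0.0041 W/m².

ΔF = 0.004 W/m²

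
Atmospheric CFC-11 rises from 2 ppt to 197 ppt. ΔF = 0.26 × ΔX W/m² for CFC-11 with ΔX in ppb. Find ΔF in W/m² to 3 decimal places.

ΔF = 0.051 W/m²

CFC-11: Δ = 197 − 2 = 195 ppt = 0.195 ppb; ΔF = 0.26 × 0.195 = 0.0507 W/m².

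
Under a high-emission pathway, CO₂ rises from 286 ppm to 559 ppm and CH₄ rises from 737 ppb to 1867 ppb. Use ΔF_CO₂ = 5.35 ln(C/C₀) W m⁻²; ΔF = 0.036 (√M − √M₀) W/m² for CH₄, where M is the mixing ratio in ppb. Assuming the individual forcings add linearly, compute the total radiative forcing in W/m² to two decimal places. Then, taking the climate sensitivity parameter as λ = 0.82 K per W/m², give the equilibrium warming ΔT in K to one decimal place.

CO₂: 5.35 × ln(559/286) = 5.35 × ln(1.95455) = 5.35 × 0.67016 = 3.5854 W/m².
CH₄: 0.036 × (√1867 − √737) = 0.036 × (43.2088 − 27.1477) = 0.036 × 16.0611 = 0.5782 W/m².
Total ΔF = 3.5854 + 0.5782 = 4.1636 W/m².
ΔT = λ ΔF = 0.82 × 4.16 = 3.4112 K.

ΔF = 4.16 W/m²; ΔT = 3.4 K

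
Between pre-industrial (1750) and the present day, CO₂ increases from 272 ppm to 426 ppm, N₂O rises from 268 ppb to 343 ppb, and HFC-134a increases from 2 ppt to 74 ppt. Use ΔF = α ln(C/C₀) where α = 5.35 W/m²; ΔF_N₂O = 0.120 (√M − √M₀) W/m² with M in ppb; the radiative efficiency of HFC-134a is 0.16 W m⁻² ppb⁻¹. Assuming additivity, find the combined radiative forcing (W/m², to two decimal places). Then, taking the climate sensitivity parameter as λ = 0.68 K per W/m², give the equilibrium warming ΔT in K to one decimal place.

ΔF = 2.67 W/m²; ΔT = 1.8 K

CO₂: 5.35 × ln(426/272) = 5.35 × ln(1.56618) = 5.35 × 0.44864 = 2.4002 W/m².
N₂O: 0.120 × (√343 − √268) = 0.120 × (18.5203 − 16.3707) = 0.120 × 2.1496 = 0.2580 W/m².
HFC-134a: Δ = 74 − 2 = 72 ppt = 0.072 ppb; ΔF = 0.16 × 0.072 = 0.0115 W/m².
Total ΔF = 2.4002 + 0.2580 + 0.0115 = 2.6697 W/m².
ΔT = λ ΔF = 0.68 × 2.67 = 1.8156 K.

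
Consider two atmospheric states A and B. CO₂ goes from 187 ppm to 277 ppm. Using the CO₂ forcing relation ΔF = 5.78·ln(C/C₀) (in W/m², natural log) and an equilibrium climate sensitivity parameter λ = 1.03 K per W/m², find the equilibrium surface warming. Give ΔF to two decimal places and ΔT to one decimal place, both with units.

CO₂: 5.78 × ln(277/187) = 5.78 × ln(1.48128) = 5.78 × 0.39291 = 2.2710 W/m².
ΔT = λ ΔF = 1.03 × 2.27 = 2.3381 K.

ΔF = 2.27 W/m²; ΔT = 2.3 K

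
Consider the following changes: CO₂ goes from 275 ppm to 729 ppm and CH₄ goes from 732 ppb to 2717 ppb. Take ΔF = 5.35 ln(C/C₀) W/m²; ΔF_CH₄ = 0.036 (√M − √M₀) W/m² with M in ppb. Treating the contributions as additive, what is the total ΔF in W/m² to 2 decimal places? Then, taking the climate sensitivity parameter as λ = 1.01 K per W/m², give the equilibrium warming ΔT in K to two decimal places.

ΔF = 6.12 W/m²; ΔT = 6.18 K

CO₂: 5.35 × ln(729/275) = 5.35 × ln(2.65091) = 5.35 × 0.97490 = 5.2157 W/m².
CH₄: 0.036 × (√2717 − √732) = 0.036 × (52.1249 − 27.0555) = 0.036 × 25.0694 = 0.9025 W/m².
Total ΔF = 5.2157 + 0.9025 = 6.1182 W/m².
ΔT = λ ΔF = 1.01 × 6.12 = 6.1812 K.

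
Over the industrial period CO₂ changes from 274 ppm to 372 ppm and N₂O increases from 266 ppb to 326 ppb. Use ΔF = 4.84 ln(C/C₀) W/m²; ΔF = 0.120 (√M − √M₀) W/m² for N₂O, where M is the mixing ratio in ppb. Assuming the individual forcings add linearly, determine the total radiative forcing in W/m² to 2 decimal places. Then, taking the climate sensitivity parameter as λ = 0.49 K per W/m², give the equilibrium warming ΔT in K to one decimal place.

CO₂: 4.84 × ln(372/274) = 4.84 × ln(1.35766) = 4.84 × 0.30576 = 1.4799 W/m².
N₂O: 0.120 × (√326 − √266) = 0.120 × (18.0555 − 16.3095) = 0.120 × 1.7460 = 0.2095 W/m².
Total ΔF = 1.4799 + 0.2095 = 1.6894 W/m².
ΔT = λ ΔF = 0.49 × 1.69 = 0.8281 K.

ΔF = 1.69 W/m²; ΔT = 0.8 K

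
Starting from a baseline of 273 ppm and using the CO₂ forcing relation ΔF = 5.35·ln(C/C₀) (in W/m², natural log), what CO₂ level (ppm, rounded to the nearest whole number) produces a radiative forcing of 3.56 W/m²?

Set 5.35 ln(C/273) = 3.56, so ln(C/273) = 3.56/5.35 = 0.66542.
Then C/273 = e^0.66542 = 1.94531, giving C = 273 × 1.94531 = 531.07 ppm.

C ≈ 531 ppm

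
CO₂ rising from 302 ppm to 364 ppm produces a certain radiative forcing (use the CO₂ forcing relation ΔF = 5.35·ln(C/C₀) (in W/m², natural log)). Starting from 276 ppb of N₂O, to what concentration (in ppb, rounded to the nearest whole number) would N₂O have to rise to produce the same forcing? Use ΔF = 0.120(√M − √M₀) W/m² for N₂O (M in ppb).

CO₂ forcing: 5.35 × ln(364/302) = 5.35 × 0.186727 = 0.99899 W/m².
Set 0.120(√M − √276) = 0.99899: √M = 0.99899/0.120 + √276 = 8.3249 + 16.6132 = 24.9381.
M = (24.9381)² = 621.91 ppb.

M ≈ 622 ppb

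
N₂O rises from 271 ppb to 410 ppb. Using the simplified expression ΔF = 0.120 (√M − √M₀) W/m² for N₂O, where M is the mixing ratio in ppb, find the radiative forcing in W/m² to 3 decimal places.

N₂O: 0.120 × (√410 − √271) = 0.120 × (20.2485 − 16.4621) = 0.120 × 3.7864 = 0.4544 W/m².

ΔF = 0.454 W/m²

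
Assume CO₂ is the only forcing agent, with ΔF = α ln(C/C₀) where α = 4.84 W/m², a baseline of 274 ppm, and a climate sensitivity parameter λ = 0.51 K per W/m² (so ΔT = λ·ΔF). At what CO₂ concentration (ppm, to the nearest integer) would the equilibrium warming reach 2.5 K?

C ≈ 754 ppm

Required forcing: ΔF = ΔT/λ = 2.5/0.51 = 4.9020 W/m².
Then ln(C/274) = ΔF/4.84 = 4.9020/4.84 = 1.01281.
So C = 274 × e^1.01281 = 274 × 2.75333 = 754.41 ppm.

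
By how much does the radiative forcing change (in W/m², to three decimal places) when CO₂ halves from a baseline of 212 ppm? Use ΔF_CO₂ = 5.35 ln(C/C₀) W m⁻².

Because the forcing depends only on the ratio C/C₀, the initial concentration does not enter.
ΔF = 5.35 × ln(0.5) = 5.35 × -0.69315 = -3.7084 W/m².

ΔF = -3.708 W/m²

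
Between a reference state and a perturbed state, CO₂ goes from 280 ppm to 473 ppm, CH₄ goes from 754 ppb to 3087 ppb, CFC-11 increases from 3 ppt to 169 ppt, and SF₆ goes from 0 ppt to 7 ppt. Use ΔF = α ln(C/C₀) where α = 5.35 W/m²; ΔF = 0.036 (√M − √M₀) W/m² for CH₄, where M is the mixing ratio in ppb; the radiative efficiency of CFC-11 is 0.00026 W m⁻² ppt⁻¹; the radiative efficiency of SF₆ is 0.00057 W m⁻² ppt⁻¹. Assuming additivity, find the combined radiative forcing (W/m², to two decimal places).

CO₂: 5.35 × ln(473/280) = 5.35 × ln(1.68929) = 5.35 × 0.52431 = 2.8051 W/m².
CH₄: 0.036 × (√3087 − √754) = 0.036 × (55.5608 − 27.4591) = 0.036 × 28.1017 = 1.0117 W/m².
CFC-11: ΔF = 0.00026 × (169 − 3) = 0.00026 × 166 = 0.0432 W/m².
SF₆: ΔF = 0.00057 × (7 − 0) = 0.00057 × 7 = 0.0040 W/m².
Total ΔF = 2.8051 + 1.0117 + 0.0432 + 0.0040 = 3.8640 W/m².

ΔF = 3.86 W/m²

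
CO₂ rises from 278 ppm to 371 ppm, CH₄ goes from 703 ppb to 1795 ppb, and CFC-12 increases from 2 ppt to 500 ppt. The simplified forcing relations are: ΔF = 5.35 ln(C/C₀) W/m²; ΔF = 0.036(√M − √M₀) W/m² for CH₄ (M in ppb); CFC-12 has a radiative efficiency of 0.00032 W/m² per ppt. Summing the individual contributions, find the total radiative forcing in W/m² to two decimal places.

CO₂: 5.35 × ln(371/278) = 5.35 × ln(1.33453) = 5.35 × 0.28858 = 1.5439 W/m².
CH₄: 0.036 × (√1795 − √703) = 0.036 × (42.3674 − 26.5141) = 0.036 × 15.8533 = 0.5707 W/m².
CFC-12: ΔF = 0.00032 × (500 − 2) = 0.00032 × 498 = 0.1594 W/m².
Total ΔF = 1.5439 + 0.5707 + 0.1594 = 2.2740 W/m².

ΔF = 2.27 W/m²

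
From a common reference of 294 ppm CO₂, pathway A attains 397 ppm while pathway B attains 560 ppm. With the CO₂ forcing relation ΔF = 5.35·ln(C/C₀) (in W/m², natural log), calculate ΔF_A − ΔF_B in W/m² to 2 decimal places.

ΔF_A = 5.35 ln(397/294) = 5.35 × 0.30036 = 1.6069 W/m².
ΔF_B = 5.35 ln(560/294) = 5.35 × 0.64436 = 3.4473 W/m².
Difference: 1.6069 − 3.4473 = -1.8404 W/m².

ΔF_A − ΔF_B = -1.84 W/m²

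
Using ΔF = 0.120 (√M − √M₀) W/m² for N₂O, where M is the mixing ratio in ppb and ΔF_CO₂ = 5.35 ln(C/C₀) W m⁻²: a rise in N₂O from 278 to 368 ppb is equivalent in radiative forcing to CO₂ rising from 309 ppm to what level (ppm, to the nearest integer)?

N₂O forcing: 0.120 × (√368 − √278) = 0.120 × (19.1833 − 16.6733) = 0.120 × 2.5100 = 0.30120 W/m².
Set 5.35 ln(C/309) = 0.30120: ln(C/309) = 0.30120/5.35 = 0.05630, so C = 309 × e^0.05630 = 309 × 1.05792 = 326.90 ppm.

C ≈ 327 ppm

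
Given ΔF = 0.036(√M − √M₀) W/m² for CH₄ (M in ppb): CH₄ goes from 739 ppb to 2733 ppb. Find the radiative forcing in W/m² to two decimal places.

ΔF = 0.90 W/m²

CH₄: 0.036 × (√2733 − √739) = 0.036 × (52.2781 − 27.1846) = 0.036 × 25.0935 = 0.9034 W/m².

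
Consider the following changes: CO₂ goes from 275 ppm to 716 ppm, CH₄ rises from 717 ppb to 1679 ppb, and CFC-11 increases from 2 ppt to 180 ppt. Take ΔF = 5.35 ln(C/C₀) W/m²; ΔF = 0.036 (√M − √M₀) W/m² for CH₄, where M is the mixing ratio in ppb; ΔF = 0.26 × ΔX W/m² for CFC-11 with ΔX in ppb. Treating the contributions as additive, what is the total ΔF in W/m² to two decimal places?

ΔF = 5.68 W/m²

CO₂: 5.35 × ln(716/275) = 5.35 × ln(2.60364) = 5.35 × 0.95691 = 5.1195 W/m².
CH₄: 0.036 × (√1679 − √717) = 0.036 × (40.9756 − 26.7769) = 0.036 × 14.1987 = 0.5112 W/m².
CFC-11: Δ = 180 − 2 = 178 ppt = 0.178 ppb; ΔF = 0.26 × 0.178 = 0.0463 W/m².
Total ΔF = 5.1195 + 0.5112 + 0.0463 = 5.6770 W/m².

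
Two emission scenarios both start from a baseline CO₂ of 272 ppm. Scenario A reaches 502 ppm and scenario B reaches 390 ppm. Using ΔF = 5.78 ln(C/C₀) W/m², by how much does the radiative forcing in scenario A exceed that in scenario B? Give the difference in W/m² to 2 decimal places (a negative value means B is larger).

ΔF_A = 5.78 ln(502/272) = 5.78 × 0.61280 = 3.5420 W/m².
ΔF_B = 5.78 ln(390/272) = 5.78 × 0.36034 = 2.0828 W/m².
Difference: 3.5420 − 2.0828 = 1.4592 W/m².

ΔF_A − ΔF_B = 1.46 W/m²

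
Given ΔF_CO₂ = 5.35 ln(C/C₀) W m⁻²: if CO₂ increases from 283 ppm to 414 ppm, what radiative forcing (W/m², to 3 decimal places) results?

ΔF = 2.035 W/m²

CO₂: 5.35 × ln(414/283) = 5.35 × ln(1.46290) = 5.35 × 0.38042 = 2.0352 W/m².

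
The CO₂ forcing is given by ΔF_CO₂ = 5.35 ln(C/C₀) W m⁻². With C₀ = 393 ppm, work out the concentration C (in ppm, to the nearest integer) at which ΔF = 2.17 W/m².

C ≈ 590 ppm

Set 5.35 ln(C/393) = 2.17, so ln(C/393) = 2.17/5.35 = 0.40561.
Then C/393 = e^0.40561 = 1.50022, giving C = 393 × 1.50022 = 589.59 ppm.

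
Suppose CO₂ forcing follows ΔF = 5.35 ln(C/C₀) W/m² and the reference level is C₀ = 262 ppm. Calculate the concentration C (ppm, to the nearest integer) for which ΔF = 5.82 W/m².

Set 5.35 ln(C/262) = 5.82, so ln(C/262) = 5.82/5.35 = 1.08785.
Then C/262 = e^1.08785 = 2.96789, giving C = 262 × 2.96789 = 777.59 ppm.

C ≈ 778 ppm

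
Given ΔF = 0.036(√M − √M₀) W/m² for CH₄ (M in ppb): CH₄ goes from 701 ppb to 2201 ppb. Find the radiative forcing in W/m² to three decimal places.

ΔF = 0.736 W/m²

CH₄: 0.036 × (√2201 − √701) = 0.036 × (46.9148 − 26.4764) = 0.036 × 20.4384 = 0.7358 W/m².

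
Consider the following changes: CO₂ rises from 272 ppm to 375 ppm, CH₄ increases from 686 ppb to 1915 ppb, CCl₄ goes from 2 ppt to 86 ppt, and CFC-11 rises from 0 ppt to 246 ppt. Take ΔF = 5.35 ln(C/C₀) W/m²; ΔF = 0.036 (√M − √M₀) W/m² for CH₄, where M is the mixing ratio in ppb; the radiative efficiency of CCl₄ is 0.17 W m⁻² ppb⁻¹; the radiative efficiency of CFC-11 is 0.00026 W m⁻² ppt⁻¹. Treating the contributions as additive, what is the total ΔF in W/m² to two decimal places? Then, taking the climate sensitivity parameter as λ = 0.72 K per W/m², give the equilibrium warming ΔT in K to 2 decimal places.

CO₂: 5.35 × ln(375/272) = 5.35 × ln(1.37868) = 5.35 × 0.32113 = 1.7180 W/m².
CH₄: 0.036 × (√1915 − √686) = 0.036 × (43.7607 − 26.1916) = 0.036 × 17.5691 = 0.6325 W/m².
CCl₄: Δ = 86 − 2 = 84 ppt = 0.084 ppb; ΔF = 0.17 × 0.084 = 0.0143 W/m².
CFC-11: ΔF = 0.00026 × (246 − 0) = 0.00026 × 246 = 0.0640 W/m².
Total ΔF = 1.7180 + 0.6325 + 0.0143 + 0.0640 = 2.4288 W/m².
ΔT = λ ΔF = 0.72 × 2.43 = 1.7496 K.

ΔF = 2.43 W/m²; ΔT = 1.75 K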